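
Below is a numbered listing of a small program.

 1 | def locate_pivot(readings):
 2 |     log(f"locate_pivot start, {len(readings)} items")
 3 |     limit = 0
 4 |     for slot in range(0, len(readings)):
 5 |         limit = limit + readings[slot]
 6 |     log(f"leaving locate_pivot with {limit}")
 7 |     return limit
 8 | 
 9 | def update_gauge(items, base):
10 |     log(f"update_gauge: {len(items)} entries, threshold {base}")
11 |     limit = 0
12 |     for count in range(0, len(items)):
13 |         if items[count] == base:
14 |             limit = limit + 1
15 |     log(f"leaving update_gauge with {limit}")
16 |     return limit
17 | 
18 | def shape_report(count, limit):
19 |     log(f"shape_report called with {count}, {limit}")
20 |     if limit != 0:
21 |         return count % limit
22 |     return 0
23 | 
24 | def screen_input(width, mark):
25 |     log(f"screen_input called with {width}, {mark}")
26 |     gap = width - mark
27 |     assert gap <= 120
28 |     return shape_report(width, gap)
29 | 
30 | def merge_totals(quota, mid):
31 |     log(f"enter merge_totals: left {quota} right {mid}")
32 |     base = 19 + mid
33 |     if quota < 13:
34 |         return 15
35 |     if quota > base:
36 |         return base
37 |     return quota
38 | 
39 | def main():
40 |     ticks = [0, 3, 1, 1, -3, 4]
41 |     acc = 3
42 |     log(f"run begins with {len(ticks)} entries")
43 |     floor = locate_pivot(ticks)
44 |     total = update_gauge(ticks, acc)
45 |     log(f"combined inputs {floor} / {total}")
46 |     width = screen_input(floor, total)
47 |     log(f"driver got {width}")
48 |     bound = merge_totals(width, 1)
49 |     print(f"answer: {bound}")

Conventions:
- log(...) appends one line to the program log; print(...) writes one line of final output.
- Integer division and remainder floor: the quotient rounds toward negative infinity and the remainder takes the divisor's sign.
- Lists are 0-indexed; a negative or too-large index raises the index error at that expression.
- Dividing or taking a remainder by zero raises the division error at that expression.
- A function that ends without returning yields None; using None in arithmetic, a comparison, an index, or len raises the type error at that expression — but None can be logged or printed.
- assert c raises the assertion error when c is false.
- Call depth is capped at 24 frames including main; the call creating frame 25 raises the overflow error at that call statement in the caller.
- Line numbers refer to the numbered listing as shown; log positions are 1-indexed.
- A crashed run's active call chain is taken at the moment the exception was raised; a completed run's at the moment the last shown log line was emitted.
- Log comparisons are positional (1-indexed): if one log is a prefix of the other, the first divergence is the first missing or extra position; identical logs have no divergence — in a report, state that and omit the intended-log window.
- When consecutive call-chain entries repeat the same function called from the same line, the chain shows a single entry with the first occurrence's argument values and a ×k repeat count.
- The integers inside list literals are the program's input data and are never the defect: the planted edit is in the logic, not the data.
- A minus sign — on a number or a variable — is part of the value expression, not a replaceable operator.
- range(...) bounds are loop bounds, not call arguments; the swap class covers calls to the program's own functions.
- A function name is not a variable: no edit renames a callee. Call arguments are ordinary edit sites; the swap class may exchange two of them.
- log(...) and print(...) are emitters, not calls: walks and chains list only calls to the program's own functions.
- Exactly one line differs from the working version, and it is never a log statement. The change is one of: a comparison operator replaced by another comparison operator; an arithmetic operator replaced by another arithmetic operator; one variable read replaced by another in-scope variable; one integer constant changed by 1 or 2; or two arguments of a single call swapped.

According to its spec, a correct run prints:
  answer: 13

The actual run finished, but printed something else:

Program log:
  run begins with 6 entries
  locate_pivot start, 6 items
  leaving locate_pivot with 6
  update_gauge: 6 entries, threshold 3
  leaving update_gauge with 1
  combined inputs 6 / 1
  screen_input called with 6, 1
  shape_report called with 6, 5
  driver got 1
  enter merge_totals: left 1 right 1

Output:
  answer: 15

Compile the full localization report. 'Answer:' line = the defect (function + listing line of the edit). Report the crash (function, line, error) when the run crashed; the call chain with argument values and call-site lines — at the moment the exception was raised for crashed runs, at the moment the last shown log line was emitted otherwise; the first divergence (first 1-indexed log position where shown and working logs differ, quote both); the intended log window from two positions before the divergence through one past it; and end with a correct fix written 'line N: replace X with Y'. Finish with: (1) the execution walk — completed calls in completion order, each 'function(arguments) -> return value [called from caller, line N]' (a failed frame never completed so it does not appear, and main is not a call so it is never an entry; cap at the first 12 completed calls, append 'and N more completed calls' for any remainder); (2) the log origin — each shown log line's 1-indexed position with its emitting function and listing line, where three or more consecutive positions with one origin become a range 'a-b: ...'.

Answer: the defect is in merge_totals at line 34.
Key observation: Log streams are identical — the defect surfaces only in the printed output.
Call chain: main -> merge_totals(1, 1) (called at line 48).
First divergence: none — the logs agree in full.
Execution walk:
  locate_pivot([0, 3, 1, 1, -3, 4]) -> 6  [called from main, line 43]
  update_gauge([0, 3, 1, 1, -3, 4], 3) -> 1  [called from main, line 44]
  shape_report(6, 5) -> 1  [called from screen_input, line 28]
  screen_input(6, 1) -> 1  [called from main, line 46]
  merge_totals(1, 1) -> 15  [called from main, line 48]
Log line origins:
  1 — main, line 42
  2 — locate_pivot, line 2
  3 — locate_pivot, line 6
  4 — update_gauge, line 10
  5 — update_gauge, line 15
  6 — main, line 45
  7 — screen_input, line 25
  8 — shape_report, line 19
  9 — main, line 47
  10 — merge_totals, line 31
A correct fix: line 34: replace `15` with `13`.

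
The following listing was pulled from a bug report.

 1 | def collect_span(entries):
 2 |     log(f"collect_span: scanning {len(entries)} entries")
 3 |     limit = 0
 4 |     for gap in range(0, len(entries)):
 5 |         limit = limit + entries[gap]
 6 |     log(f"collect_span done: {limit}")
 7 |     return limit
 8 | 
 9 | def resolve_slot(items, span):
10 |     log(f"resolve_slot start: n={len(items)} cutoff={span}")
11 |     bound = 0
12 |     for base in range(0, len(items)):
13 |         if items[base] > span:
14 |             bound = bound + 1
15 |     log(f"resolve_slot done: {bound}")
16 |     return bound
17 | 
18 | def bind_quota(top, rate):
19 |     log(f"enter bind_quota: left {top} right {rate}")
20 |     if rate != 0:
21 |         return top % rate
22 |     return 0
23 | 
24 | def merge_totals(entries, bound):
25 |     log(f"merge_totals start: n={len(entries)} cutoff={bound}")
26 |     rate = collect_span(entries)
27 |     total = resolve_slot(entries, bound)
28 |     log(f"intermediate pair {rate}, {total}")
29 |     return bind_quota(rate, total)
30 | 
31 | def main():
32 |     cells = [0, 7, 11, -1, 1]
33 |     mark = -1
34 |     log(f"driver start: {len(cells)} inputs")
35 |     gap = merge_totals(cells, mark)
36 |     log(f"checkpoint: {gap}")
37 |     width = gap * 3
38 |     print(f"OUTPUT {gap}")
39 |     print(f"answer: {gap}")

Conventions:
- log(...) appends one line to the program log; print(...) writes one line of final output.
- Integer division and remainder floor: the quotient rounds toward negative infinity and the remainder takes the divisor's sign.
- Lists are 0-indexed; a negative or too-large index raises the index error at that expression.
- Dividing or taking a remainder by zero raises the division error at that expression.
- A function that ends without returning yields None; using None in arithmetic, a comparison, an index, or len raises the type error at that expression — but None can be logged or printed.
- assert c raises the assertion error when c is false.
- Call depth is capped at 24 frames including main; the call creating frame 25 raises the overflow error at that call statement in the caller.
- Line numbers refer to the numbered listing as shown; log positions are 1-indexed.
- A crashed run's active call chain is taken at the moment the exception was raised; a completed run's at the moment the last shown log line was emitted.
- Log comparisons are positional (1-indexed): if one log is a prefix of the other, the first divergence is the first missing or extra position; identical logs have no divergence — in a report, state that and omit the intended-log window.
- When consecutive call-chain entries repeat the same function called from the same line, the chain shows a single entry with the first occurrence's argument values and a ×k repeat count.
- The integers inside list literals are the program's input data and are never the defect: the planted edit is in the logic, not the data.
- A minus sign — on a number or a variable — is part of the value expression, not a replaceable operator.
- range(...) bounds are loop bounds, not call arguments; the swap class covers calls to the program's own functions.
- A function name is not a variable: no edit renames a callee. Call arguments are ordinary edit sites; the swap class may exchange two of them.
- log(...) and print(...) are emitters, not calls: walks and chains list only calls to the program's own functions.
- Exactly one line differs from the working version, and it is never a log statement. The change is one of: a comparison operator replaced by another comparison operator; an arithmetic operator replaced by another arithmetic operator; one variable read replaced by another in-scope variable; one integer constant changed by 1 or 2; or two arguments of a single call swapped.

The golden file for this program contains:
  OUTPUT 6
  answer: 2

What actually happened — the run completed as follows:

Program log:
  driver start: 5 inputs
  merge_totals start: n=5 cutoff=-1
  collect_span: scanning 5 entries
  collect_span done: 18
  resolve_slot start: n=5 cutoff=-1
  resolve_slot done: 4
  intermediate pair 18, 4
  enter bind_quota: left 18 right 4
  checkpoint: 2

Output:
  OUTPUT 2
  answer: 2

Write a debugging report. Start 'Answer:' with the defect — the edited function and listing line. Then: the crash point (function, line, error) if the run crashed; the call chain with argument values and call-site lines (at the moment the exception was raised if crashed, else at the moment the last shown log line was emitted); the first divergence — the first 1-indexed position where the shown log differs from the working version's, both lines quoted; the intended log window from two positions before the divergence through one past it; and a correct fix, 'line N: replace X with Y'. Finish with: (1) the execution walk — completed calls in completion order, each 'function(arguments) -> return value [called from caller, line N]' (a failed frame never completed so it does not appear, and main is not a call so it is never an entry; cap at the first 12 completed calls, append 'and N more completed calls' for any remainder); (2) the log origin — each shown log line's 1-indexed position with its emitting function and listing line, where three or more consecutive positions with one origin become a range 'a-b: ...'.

Answer: the defect is in main at line 38.
Key observation: The logs agree in full; only the final output differs.
Call chain: main.
First divergence: there is none — every log position agrees.
Execution walk:
  collect_span([0, 7, 11, -1, 1]) -> 18  [called from merge_totals, line 26]
  resolve_slot([0, 7, 11, -1, 1], -1) -> 4  [called from merge_totals, line 27]
  bind_quota(18, 4) -> 2  [called from merge_totals, line 29]
  merge_totals([0, 7, 11, -1, 1], -1) -> 2  [called from main, line 35]
Log origin:
  1: from main, line 34
  2: from merge_totals, line 25
  3: from collect_span, line 2
  4: from collect_span, line 6
  5: from resolve_slot, line 10
  6: from resolve_slot, line 15
  7: from merge_totals, line 28
  8: from bind_quota, line 19
  9: from main, line 36
A correct fix: line 38: replace `gap` with `width`.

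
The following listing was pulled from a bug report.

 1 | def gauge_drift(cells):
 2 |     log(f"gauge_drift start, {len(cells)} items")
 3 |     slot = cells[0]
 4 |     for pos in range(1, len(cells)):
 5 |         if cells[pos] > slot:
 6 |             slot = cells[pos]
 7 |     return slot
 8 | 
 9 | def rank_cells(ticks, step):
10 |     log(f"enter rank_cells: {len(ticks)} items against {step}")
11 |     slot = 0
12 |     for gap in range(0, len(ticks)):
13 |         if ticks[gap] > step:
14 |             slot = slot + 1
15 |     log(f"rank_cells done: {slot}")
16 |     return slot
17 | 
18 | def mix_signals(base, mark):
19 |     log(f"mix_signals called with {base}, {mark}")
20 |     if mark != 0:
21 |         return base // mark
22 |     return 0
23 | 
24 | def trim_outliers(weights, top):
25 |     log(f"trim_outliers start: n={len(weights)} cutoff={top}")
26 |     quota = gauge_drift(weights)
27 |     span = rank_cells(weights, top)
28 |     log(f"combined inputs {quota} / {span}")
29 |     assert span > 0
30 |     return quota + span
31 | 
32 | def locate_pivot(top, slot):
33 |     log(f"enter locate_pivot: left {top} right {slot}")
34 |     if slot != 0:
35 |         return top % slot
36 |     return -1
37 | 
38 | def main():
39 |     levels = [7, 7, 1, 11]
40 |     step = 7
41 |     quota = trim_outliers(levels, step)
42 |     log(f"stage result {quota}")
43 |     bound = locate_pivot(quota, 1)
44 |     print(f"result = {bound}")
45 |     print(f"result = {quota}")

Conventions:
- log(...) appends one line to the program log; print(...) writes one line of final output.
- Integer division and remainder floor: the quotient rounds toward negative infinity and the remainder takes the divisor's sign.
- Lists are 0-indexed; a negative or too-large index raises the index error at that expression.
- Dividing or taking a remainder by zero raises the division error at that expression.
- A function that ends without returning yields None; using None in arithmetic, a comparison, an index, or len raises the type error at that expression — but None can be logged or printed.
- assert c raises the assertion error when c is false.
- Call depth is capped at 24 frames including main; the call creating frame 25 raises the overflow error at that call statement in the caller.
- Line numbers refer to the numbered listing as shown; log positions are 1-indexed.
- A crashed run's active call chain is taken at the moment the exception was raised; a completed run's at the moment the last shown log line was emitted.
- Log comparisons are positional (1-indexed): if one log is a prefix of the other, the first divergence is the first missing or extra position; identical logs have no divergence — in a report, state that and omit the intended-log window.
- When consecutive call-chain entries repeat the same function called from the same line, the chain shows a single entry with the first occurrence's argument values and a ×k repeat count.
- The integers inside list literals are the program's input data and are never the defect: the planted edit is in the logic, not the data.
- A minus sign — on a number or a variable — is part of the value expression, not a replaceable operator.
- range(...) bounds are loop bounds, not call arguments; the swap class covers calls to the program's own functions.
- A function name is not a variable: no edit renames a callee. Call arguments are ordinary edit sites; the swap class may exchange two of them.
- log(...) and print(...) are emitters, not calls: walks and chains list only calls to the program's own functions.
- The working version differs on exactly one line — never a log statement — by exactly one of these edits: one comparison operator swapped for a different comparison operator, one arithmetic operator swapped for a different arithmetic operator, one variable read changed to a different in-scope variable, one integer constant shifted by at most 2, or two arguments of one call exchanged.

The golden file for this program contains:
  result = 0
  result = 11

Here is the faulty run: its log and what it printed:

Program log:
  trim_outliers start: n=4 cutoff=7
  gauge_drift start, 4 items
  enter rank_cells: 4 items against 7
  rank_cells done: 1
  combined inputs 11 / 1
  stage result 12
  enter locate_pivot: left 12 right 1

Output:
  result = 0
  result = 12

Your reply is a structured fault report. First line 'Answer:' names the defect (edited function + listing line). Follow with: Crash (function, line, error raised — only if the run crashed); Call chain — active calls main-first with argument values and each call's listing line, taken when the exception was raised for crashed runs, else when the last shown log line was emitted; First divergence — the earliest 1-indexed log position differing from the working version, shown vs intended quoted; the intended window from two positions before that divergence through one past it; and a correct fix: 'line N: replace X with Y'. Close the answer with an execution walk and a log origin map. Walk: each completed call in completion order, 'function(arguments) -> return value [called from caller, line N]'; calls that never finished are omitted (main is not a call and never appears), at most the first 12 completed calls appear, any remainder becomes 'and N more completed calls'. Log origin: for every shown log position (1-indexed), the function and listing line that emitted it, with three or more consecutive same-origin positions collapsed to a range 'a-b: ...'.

Answer: the defect is in trim_outliers at line 30.
Key fact: The earliest visible damage is log position 6 — 'stage result 12' rather than the intended 'stage result 11'.
Call chain: main -> locate_pivot(12, 1) (called at line 43).
First divergence: at position 6 the run shows 'stage result 12' where the working version logs 'stage result 11'.
Intended log window:
  4: rank_cells done: 1
  5: combined inputs 11 / 1
  6: stage result 11
  7: enter locate_pivot: left 11 right 1
Execution walk:
  gauge_drift([7, 7, 1, 11]) -> 11  [called from trim_outliers, line 26]
  rank_cells([7, 7, 1, 11], 7) -> 1  [called from trim_outliers, line 27]
  trim_outliers([7, 7, 1, 11], 7) -> 12  [called from main, line 41]
  locate_pivot(12, 1) -> 0  [called from main, line 43]
Log origin:
  1: from trim_outliers, line 25
  2: from gauge_drift, line 2
  3: from rank_cells, line 10
  4: from rank_cells, line 15
  5: from trim_outliers, line 28
  6: from main, line 42
  7: from locate_pivot, line 33
A correct fix: line 30: replace `+` with `//`.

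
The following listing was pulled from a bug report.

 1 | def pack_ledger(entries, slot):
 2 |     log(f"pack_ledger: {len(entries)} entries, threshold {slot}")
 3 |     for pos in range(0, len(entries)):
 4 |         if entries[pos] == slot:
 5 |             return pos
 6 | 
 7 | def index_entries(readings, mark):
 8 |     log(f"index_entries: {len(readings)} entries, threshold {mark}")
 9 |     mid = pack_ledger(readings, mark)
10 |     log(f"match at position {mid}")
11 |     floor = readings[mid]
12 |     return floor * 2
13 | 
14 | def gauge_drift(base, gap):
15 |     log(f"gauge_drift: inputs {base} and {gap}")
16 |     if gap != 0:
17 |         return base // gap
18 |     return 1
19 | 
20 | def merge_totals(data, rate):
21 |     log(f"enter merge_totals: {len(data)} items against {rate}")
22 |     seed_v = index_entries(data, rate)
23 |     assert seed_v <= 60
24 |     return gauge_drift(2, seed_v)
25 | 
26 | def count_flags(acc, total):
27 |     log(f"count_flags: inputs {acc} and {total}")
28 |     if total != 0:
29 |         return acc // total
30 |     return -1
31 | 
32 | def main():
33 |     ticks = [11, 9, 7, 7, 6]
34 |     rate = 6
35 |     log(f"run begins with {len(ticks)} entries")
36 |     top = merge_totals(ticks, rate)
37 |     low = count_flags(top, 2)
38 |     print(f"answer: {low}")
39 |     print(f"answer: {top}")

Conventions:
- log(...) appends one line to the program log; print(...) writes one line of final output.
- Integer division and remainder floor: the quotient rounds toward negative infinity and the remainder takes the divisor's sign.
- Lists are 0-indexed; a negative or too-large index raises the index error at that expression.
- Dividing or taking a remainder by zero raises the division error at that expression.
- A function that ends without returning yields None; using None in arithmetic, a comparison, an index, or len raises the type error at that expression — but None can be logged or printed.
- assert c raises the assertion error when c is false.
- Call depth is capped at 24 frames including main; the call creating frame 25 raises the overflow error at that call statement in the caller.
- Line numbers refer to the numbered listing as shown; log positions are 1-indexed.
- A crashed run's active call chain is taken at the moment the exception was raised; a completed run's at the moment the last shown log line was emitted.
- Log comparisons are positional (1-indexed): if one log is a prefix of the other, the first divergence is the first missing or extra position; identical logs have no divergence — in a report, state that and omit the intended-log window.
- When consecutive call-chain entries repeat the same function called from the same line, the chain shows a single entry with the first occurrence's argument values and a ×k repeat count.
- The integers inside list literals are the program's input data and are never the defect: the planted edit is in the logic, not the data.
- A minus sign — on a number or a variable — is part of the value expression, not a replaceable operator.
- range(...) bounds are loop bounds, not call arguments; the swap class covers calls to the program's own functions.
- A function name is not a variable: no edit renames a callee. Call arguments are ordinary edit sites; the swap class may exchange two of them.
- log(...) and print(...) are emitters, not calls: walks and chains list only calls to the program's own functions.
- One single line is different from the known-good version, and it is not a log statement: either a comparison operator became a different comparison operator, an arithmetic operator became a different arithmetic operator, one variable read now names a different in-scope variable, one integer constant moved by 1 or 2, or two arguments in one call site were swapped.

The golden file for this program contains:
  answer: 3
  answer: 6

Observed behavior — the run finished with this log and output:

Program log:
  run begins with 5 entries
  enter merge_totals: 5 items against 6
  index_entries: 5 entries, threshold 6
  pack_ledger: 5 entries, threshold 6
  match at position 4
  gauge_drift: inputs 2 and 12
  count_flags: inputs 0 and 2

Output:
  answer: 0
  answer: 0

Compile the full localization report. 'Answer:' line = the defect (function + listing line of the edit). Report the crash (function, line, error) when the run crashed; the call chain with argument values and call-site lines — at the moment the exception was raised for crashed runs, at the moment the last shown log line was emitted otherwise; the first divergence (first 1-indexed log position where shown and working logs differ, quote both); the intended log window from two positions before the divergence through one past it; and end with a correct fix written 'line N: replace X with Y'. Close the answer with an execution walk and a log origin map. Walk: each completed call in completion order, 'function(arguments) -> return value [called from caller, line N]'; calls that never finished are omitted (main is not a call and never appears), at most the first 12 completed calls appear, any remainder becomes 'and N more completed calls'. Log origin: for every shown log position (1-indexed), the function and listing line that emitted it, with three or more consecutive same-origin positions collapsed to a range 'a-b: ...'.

Answer: the defect is in merge_totals at line 24.
The tell: At log position 6 the runs split — shown 'gauge_drift: inputs 2 and 12', but the working version logs 'gauge_drift: inputs 12 and 2'.
Call chain: main -> count_flags(0, 2) (called at line 37).
First divergence: position 6; shown 'gauge_drift: inputs 2 and 12' vs intended 'gauge_drift: inputs 12 and 2'.
Intended log window:
  4: pack_ledger: 5 entries, threshold 6
  5: match at position 4
  6: gauge_drift: inputs 12 and 2
  7: count_flags: inputs 6 and 2
Execution walk:
  pack_ledger([11, 9, 7, 7, 6], 6) -> 4  [called from index_entries, line 9]
  index_entries([11, 9, 7, 7, 6], 6) -> 12  [called from merge_totals, line 22]
  gauge_drift(2, 12) -> 0  [called from merge_totals, line 24]
  merge_totals([11, 9, 7, 7, 6], 6) -> 0  [called from main, line 36]
  count_flags(0, 2) -> 0  [called from main, line 37]
Log origin:
  1 — main, line 35
  2 — merge_totals, line 21
  3 — index_entries, line 8
  4 — pack_ledger, line 2
  5 — index_entries, line 10
  6 — gauge_drift, line 15
  7 — count_flags, line 27
A correct fix: line 24: replace `gauge_drift(2, seed_v)` with `gauge_drift(seed_v, 2)`.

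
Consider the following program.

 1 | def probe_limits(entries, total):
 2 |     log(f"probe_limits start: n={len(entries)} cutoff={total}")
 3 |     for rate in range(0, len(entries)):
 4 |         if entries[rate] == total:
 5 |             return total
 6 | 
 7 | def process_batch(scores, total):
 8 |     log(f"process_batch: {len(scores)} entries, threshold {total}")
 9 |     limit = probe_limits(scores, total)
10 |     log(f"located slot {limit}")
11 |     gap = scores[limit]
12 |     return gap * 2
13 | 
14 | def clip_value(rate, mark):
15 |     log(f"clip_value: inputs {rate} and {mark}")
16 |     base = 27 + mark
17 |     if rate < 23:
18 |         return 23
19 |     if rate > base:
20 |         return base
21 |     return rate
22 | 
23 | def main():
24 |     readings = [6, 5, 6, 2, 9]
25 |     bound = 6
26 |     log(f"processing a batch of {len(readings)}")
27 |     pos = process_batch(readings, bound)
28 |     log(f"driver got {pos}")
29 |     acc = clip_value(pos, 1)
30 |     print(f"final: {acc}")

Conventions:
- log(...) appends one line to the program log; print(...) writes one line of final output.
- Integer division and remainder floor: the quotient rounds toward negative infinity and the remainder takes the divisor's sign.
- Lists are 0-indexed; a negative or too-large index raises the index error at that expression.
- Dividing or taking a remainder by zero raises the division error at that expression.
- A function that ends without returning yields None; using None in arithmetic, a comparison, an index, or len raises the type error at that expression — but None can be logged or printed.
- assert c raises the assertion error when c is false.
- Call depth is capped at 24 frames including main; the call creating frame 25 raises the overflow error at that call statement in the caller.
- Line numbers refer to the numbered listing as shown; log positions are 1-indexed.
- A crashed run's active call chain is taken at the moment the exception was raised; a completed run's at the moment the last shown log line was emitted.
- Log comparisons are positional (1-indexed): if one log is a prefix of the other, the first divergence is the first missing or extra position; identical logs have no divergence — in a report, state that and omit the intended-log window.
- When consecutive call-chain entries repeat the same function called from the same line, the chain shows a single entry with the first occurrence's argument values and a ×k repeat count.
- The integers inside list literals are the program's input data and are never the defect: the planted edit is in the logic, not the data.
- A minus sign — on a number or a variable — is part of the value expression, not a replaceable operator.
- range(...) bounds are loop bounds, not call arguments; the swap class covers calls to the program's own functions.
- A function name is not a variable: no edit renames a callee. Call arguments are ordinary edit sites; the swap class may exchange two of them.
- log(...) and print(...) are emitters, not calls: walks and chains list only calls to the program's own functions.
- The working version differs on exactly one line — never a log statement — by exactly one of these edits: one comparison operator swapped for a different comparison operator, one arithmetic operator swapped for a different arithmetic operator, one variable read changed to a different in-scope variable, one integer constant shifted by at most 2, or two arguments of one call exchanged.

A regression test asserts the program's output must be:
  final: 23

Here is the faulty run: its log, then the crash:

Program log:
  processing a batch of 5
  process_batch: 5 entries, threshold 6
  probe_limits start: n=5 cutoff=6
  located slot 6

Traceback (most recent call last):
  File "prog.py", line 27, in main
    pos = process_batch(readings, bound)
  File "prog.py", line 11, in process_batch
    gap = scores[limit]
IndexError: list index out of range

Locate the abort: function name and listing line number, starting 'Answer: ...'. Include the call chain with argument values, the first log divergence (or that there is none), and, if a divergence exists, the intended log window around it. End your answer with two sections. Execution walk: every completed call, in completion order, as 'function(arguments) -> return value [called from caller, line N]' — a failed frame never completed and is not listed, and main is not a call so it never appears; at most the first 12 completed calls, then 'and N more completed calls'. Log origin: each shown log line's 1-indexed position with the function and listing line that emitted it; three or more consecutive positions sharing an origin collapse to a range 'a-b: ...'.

Answer: the error was raised in process_batch, line 11.
The tell: Position 4 is the first bad log line: 'located slot 6' should read 'located slot 0'.
Call chain: main -> process_batch([6, 5, 6, 2, 9], 6) (called at line 27).
First divergence: position 4 — the shown line 'located slot 6' should read 'located slot 0'.
Intended log window:
  2: process_batch: 5 entries, threshold 6
  3: probe_limits start: n=5 cutoff=6
  4: located slot 0
  5: driver got 12
Execution walk:
  probe_limits([6, 5, 6, 2, 9], 6) -> 6  [called from process_batch, line 9]
Origin of each log line:
  1 — main, line 26
  2 — process_batch, line 8
  3 — probe_limits, line 2
  4 — process_batch, line 10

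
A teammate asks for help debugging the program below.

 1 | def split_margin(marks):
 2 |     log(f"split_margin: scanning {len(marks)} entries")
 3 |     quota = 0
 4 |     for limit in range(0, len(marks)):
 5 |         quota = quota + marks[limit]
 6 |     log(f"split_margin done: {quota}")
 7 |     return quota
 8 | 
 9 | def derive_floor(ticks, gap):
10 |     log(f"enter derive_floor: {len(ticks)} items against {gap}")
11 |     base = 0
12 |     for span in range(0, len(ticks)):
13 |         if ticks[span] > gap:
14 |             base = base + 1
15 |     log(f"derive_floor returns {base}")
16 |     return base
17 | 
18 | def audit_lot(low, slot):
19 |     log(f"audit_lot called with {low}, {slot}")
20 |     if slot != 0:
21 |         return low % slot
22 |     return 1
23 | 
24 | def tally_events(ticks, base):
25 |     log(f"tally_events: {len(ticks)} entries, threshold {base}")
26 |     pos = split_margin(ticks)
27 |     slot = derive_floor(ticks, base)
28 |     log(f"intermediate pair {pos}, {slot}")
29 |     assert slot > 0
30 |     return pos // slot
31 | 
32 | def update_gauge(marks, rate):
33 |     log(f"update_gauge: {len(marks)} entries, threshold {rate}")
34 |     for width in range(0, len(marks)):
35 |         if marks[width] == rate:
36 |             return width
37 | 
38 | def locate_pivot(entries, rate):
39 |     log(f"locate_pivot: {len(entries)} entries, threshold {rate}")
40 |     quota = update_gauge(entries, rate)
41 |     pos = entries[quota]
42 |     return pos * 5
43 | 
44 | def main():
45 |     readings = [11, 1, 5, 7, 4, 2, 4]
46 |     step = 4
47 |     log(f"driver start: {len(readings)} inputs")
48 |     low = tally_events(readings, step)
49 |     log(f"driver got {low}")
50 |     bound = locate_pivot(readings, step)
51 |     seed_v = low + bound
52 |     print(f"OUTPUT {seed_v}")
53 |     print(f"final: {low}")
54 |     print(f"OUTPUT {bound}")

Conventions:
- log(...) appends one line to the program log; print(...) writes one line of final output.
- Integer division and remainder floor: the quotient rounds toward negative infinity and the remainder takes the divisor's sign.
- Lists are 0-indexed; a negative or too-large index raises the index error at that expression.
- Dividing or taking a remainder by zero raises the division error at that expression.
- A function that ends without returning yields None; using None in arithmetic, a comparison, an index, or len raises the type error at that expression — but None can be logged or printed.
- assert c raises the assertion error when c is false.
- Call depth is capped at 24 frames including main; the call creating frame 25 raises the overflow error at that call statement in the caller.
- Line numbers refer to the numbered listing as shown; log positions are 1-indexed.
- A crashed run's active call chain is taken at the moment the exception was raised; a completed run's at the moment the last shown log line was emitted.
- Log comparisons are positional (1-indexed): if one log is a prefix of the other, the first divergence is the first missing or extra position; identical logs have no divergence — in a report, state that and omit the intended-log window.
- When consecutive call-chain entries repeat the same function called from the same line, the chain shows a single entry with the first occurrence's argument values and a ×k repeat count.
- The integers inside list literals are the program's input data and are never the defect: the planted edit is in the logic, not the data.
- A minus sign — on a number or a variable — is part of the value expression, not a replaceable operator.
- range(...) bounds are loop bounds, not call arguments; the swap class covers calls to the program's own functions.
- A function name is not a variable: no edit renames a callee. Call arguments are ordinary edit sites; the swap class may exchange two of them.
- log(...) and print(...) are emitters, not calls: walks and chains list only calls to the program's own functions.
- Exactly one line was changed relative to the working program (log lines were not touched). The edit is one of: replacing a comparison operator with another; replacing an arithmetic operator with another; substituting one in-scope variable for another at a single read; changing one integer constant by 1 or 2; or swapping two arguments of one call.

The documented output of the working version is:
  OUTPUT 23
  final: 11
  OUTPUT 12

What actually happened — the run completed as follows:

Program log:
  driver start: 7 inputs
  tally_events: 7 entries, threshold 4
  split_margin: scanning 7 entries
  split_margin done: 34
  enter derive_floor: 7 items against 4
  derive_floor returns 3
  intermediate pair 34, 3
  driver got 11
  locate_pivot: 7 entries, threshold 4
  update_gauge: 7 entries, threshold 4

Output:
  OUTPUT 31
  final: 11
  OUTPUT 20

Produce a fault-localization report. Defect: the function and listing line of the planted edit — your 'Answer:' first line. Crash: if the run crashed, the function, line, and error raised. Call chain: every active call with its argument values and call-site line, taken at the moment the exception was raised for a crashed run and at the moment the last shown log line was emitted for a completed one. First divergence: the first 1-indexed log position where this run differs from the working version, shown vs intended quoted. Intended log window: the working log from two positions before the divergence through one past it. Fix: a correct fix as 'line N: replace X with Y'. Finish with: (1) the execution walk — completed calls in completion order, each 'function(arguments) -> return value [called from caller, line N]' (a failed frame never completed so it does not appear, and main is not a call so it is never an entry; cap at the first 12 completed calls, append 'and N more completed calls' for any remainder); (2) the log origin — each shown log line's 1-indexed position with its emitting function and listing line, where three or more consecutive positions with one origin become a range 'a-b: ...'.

Answer: the defect is in locate_pivot at line 42.
Core observation: Every logged value matches the working version; the printed result is what differs.
Call chain: main -> locate_pivot([11, 1, 5, 7, 4, 2, 4], 4) (called at line 50) -> update_gauge([11, 1, 5, 7, 4, 2, 4], 4) (called at line 40).
First divergence: none; the two logs match at every position.
Execution walk:
  split_margin([11, 1, 5, 7, 4, 2, 4]) -> 34  [called from tally_events, line 26]
  derive_floor([11, 1, 5, 7, 4, 2, 4], 4) -> 3  [called from tally_events, line 27]
  tally_events([11, 1, 5, 7, 4, 2, 4], 4) -> 11  [called from main, line 48]
  update_gauge([11, 1, 5, 7, 4, 2, 4], 4) -> 4  [called from locate_pivot, line 40]
  locate_pivot([11, 1, 5, 7, 4, 2, 4], 4) -> 20  [called from main, line 50]
Log line origins:
  1: emitted by main (line 47)
  2: emitted by tally_events (line 25)
  3: emitted by split_margin (line 2)
  4: emitted by split_margin (line 6)
  5: emitted by derive_floor (line 10)
  6: emitted by derive_floor (line 15)
  7: emitted by tally_events (line 28)
  8: emitted by main (line 49)
  9: emitted by locate_pivot (line 39)
  10: emitted by update_gauge (line 33)
A correct fix: line 42: replace `5` with `3`.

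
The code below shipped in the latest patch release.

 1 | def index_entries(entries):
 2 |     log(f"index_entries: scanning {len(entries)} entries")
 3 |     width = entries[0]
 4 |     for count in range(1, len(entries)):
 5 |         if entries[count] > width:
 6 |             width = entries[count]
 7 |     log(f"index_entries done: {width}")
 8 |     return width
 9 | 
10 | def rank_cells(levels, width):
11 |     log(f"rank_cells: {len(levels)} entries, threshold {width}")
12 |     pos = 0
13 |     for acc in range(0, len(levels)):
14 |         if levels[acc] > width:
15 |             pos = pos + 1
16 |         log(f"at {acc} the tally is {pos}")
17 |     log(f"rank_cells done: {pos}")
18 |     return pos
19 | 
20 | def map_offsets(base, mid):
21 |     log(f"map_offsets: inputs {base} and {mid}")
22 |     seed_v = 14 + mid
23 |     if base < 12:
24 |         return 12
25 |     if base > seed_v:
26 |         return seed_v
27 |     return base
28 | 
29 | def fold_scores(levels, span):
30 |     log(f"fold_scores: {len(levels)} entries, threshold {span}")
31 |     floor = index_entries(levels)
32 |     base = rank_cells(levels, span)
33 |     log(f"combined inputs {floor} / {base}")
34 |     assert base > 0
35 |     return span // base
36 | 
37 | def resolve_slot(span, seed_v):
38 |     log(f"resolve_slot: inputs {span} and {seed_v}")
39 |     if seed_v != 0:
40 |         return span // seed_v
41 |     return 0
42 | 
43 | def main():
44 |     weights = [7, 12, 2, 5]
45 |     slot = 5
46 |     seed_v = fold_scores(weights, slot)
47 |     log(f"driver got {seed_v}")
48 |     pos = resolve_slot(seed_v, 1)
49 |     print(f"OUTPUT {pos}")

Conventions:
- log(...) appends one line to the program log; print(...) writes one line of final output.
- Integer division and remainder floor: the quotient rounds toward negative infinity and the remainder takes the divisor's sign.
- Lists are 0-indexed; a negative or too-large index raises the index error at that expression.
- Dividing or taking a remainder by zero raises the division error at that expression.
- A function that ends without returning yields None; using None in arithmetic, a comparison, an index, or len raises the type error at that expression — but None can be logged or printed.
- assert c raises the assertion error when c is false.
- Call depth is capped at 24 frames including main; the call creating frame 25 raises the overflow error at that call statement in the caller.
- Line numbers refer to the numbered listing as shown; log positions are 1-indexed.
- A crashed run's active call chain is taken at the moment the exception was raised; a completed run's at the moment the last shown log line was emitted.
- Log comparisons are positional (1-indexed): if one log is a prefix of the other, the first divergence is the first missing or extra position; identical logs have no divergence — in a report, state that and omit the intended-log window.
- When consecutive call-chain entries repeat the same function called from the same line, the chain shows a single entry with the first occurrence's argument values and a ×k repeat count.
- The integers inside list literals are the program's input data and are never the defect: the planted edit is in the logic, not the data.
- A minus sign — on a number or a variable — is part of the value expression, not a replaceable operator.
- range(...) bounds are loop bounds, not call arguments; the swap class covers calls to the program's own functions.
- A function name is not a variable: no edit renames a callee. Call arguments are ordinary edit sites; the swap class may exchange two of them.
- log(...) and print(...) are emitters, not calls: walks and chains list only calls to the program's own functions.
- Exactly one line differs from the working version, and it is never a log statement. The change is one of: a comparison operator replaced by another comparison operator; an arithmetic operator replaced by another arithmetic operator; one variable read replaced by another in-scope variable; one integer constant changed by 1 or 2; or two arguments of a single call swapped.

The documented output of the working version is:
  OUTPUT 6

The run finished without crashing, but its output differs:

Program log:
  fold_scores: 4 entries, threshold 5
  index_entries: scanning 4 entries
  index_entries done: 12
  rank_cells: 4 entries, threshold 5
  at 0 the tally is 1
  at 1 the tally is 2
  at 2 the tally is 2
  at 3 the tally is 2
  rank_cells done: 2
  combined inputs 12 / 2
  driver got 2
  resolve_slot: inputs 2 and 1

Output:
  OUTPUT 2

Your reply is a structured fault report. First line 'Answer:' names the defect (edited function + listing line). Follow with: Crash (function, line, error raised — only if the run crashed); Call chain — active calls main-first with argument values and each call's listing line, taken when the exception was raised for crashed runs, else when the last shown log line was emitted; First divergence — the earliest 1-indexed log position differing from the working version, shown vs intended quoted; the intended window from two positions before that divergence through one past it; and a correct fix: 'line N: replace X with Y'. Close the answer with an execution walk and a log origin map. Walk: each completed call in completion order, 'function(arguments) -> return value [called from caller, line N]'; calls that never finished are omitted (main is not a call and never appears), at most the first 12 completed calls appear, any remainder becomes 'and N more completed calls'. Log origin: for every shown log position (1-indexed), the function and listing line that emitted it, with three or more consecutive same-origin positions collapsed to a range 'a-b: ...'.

Answer: the defect is in fold_scores at line 35.
Key observation: The earliest visible damage is log position 11 — 'driver got 2' rather than the intended 'driver got 6'.
Call chain: main -> resolve_slot(2, 1) (called at line 48).
First divergence: position 11 — shown 'driver got 2', intended 'driver got 6'.
Intended log window:
  9: rank_cells done: 2
  10: combined inputs 12 / 2
  11: driver got 6
  12: resolve_slot: inputs 6 and 1
Execution walk:
  index_entries([7, 12, 2, 5]) -> 12  [called from fold_scores, line 31]
  rank_cells([7, 12, 2, 5], 5) -> 2  [called from fold_scores, line 32]
  fold_scores([7, 12, 2, 5], 5) -> 2  [called from main, line 46]
  resolve_slot(2, 1) -> 2  [called from main, line 48]
Log origin:
  1: logged in fold_scores at line 30
  2: logged in index_entries at line 2
  3: logged in index_entries at line 7
  4: logged in rank_cells at line 11
  5-8: logged in rank_cells at line 16
  9: logged in rank_cells at line 17
  10: logged in fold_scores at line 33
  11: logged in main at line 47
  12: logged in resolve_slot at line 38
A correct fix: line 35: replace `span` with `floor`.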